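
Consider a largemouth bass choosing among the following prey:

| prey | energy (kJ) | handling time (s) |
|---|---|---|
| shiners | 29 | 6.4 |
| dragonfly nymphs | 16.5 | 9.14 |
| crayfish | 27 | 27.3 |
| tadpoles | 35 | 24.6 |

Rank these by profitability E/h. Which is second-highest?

Profitability E/h (kJ/s): shiners = 29/6.4 = 4.53, dragonfly nymphs = 16.5/9.14 = 1.81, crayfish = 27/27.3 = 0.989, tadpoles = 35/24.6 = 1.42.
Ranked: shiners > dragonfly nymphs > tadpoles > crayfish.

dragonfly nymphs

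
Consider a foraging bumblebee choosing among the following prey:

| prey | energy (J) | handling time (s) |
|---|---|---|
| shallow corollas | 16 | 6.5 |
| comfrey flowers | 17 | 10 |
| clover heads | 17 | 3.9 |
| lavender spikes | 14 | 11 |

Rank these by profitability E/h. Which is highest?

clover heads

Profitability E/h (J/s): shallow corollas = 16/6.5 = 2.46, comfrey flowers = 17/10 = 1.7, clover heads = 17/3.9 = 4.36, lavender spikes = 14/11 = 1.27.
Ranked: clover heads > shallow corollas > comfrey flowers > lavender spikes.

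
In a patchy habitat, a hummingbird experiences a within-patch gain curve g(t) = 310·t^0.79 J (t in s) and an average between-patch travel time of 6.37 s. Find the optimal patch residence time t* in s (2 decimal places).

23.96 s

Maximise g(t)/(T+t): set derivative to zero → g'(t)(T+t) = g(t).
g'(t) = 0.79·310·t^-0.21. Setting 0.79·310·t^-0.21 = 310·t^0.79/(6.37+t) gives 0.79(6.37+t) = t, so 0.21·t = 0.79×6.37.
t* = 0.79×6.37/0.21 = 23.96 s.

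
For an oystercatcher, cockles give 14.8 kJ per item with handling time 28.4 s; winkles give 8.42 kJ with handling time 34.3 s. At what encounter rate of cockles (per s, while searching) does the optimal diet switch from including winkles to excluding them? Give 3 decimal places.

At the threshold, the rate on cockles alone equals the profitability of winkles: λ·14.8/(1 + λ·28.4) = 8.42/34.3 = 0.2455.
Rearranging, λ(14.8 − 0.2455×28.4) = 0.2455, so λ = 0.2455/7.828 = 0.03136 per s.

0.031 per s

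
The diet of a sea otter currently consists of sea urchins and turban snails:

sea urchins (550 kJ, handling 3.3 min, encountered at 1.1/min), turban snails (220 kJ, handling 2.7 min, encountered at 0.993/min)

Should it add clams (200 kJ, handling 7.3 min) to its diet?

Intake rate on the current diet: R = (1.1×550 + 0.993×220) / (1 + 1.1×3.3 + 0.993×2.7) = 823.5/7.311 = 112.6 kJ/min.
Profitability of clams: 200/7.3 = 27.4 kJ/min.
Since 27.4 < R, time spent handling clams is better spent searching.

No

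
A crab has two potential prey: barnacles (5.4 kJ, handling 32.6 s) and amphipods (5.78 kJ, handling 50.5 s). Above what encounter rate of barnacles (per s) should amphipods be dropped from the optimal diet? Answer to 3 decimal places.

0.069 per s

Drop amphipods once their profitability E₂/h₂ falls below the rate achievable on barnacles alone: E₂/h₂ = λE₁/(1 + λh₁).
Solve for λ: λE₁h₂ = E₂(1 + λh₁) → λ(E₁h₂ − E₂h₁) = E₂ → λ = E₂/(E₁h₂ − E₂h₁).
λ = 5.78/(5.4×50.5 − 5.78×32.6) = 5.78/84.27 = 0.06859 per s.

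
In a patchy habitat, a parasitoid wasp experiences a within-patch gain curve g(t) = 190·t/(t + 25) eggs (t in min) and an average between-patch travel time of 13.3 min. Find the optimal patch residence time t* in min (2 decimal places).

18.23 min

Optimal t* satisfies g'(t*) = g(t*)/(T + t*).
g'(t) = 190·25/(t + 25)². Setting 190·25/(t+25)² = 190t/[(t+25)(13.3+t)] gives 25(13.3+t) = t(t+25), so t² = 25×13.3 = 332.5.
t* = √332.5 = 18.23 min.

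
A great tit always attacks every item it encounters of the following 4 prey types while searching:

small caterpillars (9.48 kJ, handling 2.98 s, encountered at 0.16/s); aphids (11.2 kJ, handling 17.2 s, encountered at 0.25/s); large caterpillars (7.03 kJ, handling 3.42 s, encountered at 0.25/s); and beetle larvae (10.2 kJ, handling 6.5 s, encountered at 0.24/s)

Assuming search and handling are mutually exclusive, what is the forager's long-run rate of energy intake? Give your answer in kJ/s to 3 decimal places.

R = (0.16×9.48 + 0.25×11.2 + 0.25×7.03 + 0.24×10.2) / (1 + 0.16×2.98 + 0.25×17.2 + 0.25×3.42 + 0.24×6.5) = 8.522/8.192 = 1.04 kJ/s.

1.040 kJ/s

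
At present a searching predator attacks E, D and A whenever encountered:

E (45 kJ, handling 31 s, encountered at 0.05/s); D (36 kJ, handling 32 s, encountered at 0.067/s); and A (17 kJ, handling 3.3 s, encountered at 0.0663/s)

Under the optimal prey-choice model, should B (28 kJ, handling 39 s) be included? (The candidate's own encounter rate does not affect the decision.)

No

Current rate: (0.05×45 + 0.067×36 + 0.0663×17)/(1 + 0.05×31 + 0.067×32 + 0.0663×3.3) = 1.178 kJ/s.
Profitability of B: 28/39 = 0.7179 kJ/s.
0.7179 < 1.178, so adding B would lower the average — exclude it.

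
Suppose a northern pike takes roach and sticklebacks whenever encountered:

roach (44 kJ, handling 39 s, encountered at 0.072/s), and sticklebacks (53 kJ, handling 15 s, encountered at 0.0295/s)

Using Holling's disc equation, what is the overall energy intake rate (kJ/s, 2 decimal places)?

1.11 kJ/s

R = (0.072×44 + 0.0295×53) / (1 + 0.072×39 + 0.0295×15) = 4.731/4.25 = 1.113 kJ/s.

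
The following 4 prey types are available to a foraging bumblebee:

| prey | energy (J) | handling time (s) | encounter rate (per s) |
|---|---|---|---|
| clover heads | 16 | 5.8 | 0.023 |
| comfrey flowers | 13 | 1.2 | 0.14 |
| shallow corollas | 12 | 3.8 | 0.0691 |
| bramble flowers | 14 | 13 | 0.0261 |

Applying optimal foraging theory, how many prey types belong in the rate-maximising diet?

E/h in descending order: comfrey flowers 10.8, shallow corollas 3.16, clover heads 2.76, bramble flowers 1.08 J/s. The optimal diet is the largest prefix of this list for which every included type satisfies E_i/h_i > R on the types above it.
Rate on top 1: 1.558. shallow corollas: 3.16 > 1.558 → include.
Rate on top 2: 1.852. clover heads: 2.76 > 1.852 → include.
Rate on top 3: 1.929. bramble flowers: 1.08 < 1.929 → exclude; stop.
Optimal diet: comfrey flowers, shallow corollas, clover heads — 3 of 4 types.

3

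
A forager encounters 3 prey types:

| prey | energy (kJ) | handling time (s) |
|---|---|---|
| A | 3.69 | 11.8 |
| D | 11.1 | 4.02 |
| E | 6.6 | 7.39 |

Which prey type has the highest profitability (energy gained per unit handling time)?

D

Profitability E/h (kJ/s): A = 3.69/11.8 = 0.313, D = 11.1/4.02 = 2.76, E = 6.6/7.39 = 0.893.
Ranked: D > E > A.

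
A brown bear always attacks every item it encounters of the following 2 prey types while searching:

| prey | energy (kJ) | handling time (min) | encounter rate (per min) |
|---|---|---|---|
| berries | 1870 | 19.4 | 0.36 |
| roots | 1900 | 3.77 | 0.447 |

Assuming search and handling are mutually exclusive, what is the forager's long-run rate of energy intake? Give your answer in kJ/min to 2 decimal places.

157.46 kJ/min

R = Σλ_iE_i / (1 + Σλ_ih_i)
Numerator: 0.36×1870 + 0.447×1900 = 1522
Denominator: 1 + 0.36×19.4 + 0.447×3.77 = 9.669
R = 1522/9.669 = 157.5 kJ/min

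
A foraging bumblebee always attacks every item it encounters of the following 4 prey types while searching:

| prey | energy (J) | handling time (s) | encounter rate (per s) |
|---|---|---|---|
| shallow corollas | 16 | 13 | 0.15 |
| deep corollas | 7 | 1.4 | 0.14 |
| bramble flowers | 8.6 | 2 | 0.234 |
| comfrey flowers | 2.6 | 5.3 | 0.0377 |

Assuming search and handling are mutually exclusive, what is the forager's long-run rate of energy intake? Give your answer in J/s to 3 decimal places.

R = Σλ_iE_i / (1 + Σλ_ih_i)
Numerator: 0.15×16 + 0.14×7 + 0.234×8.6 + 0.0377×2.6 = 5.49
Denominator: 1 + 0.15×13 + 0.14×1.4 + 0.234×2 + 0.0377×5.3 = 3.814
R = 5.49/3.814 = 1.44 J/s

1.440 J/s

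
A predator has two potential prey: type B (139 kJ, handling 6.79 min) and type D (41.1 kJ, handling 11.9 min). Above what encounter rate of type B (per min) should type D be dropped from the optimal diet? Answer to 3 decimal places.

At the threshold, the rate on type B alone equals the profitability of type D: λ·139/(1 + λ·6.79) = 41.1/11.9 = 3.454.
Rearranging, λ(139 − 3.454×6.79) = 3.454, so λ = 3.454/115.5 = 0.02989 per min.

0.030 per min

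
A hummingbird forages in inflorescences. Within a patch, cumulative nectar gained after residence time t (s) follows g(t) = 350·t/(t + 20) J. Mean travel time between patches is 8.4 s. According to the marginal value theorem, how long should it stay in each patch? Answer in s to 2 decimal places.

By the marginal value theorem, leave when the instantaneous gain rate g'(t) equals the habitat-wide average g(t)/(T + t).
g'(t) = 350·20/(t + 20)². Setting 350·20/(t+20)² = 350t/[(t+20)(8.4+t)] gives 20(8.4+t) = t(t+20), so t² = 20×8.4 = 168.
t* = √168 = 12.96 s.

12.96 s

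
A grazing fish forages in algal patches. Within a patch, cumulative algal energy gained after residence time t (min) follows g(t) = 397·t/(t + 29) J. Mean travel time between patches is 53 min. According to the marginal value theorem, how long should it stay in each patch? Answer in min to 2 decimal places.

Maximise g(t)/(T+t): set derivative to zero → g'(t)(T+t) = g(t).
g'(t) = 397·29/(t + 29)². Setting 397·29/(t+29)² = 397t/[(t+29)(53+t)] gives 29(53+t) = t(t+29), so t² = 29×53 = 1537.
t* = √1537 = 39.2 min.

39.20 min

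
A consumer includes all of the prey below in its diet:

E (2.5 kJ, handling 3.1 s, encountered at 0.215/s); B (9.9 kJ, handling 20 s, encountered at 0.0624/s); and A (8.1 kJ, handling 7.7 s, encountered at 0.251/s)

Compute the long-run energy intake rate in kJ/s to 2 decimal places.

0.66 kJ/s

R = (0.215×2.5 + 0.0624×9.9 + 0.251×8.1) / (1 + 0.215×3.1 + 0.0624×20 + 0.251×7.7) = 3.188/4.847 = 0.6578 kJ/s.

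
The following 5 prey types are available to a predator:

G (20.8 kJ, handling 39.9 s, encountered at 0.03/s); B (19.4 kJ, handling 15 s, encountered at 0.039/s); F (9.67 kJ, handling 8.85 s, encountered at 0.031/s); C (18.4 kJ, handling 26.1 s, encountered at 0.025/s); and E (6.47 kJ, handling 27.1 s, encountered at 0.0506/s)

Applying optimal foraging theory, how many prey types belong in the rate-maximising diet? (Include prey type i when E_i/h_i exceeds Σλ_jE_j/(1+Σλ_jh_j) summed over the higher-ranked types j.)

3

Rank by E/h (kJ/s): B 1.29, F 1.09, C 0.705, G 0.521, E 0.239. Include each in turn until the next type's E/h falls below the running intake rate.
Rate on top 1: 0.4774. F: 1.09 > 0.4774 → include.
Rate on top 2: 0.5681. C: 0.705 > 0.5681 → include.
Rate on top 3: 0.6037. G: 0.521 < 0.6037 → exclude; stop.
Optimal diet: B, F, C — 3 of 5 types.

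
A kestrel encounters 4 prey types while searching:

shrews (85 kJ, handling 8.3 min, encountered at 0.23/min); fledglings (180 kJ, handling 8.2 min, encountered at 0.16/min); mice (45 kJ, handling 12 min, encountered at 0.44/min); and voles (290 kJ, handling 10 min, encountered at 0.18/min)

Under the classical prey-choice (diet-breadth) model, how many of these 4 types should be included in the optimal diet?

Rank by E/h (kJ/min): voles 29, fledglings 22, shrews 10.2, mice 3.75. Include each in turn until the next type's E/h falls below the running intake rate.
Rate on top 1: 18.64. fledglings: 22 > 18.64 → include.
Rate on top 2: 19.7. shrews: 10.2 < 19.7 → exclude; stop.
Optimal diet: voles, fledglings — 2 of 4 types.

2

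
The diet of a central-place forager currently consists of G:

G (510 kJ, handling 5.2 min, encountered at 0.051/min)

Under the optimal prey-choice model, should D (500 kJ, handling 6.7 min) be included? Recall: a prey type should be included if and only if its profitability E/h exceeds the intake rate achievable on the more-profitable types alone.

Intake rate on the current diet: R = (0.051×510) / (1 + 0.051×5.2) = 26.01/1.265 = 20.56 kJ/min.
Profitability of D: 500/6.7 = 74.63 kJ/min.
74.63 > 20.56, so adding D raises the average — include it.

Yes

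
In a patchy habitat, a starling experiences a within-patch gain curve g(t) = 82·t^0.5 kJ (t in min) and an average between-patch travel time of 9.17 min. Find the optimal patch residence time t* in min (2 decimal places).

Optimal t* satisfies g'(t*) = g(t*)/(T + t*).
g'(t) = 0.5·82·t^-0.5. Setting 0.5·82·t^-0.5 = 82·t^0.5/(9.17+t) gives 0.5(9.17+t) = t, so 0.50·t = 0.5×9.17.
t* = 0.5×9.17/0.50 = 9.17 min.

9.17 min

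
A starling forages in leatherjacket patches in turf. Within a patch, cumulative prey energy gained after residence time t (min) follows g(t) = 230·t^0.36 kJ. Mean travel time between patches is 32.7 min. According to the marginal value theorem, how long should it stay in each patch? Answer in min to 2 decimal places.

18.39 min

Optimal t* satisfies g'(t*) = g(t*)/(T + t*).
g'(t) = 0.36·230·t^-0.64. Setting 0.36·230·t^-0.64 = 230·t^0.36/(32.7+t) gives 0.36(32.7+t) = t, so 0.64·t = 0.36×32.7.
t* = 0.36×32.7/0.64 = 18.39 min.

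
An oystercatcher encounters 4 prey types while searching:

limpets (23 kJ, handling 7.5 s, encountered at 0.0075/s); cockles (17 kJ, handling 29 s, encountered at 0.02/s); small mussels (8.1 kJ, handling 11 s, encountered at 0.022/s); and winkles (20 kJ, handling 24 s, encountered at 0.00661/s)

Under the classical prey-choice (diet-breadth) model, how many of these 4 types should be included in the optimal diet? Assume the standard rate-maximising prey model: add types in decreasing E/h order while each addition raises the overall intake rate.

Profitabilities (E/h, kJ/s): limpets 3.07, winkles 0.833, small mussels 0.736, cockles 0.586. Add prey in this order while the next type's profitability exceeds the intake rate on those already taken.
Rate on top 1: 0.1633. winkles: 0.833 > 0.1633 → include.
Rate on top 2: 0.2508. small mussels: 0.736 > 0.2508 → include.
Rate on top 3: 0.3315. cockles: 0.586 > 0.3315 → include.
Optimal diet: limpets, winkles, small mussels, cockles — 4 of 4 types.

4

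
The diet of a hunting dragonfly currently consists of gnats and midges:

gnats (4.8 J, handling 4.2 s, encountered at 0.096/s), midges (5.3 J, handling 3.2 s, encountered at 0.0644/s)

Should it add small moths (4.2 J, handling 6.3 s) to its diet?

Yes

On gnats and midges alone, R = ΣλE/(1+Σλh) = 0.8021/1.609 = 0.4984 J/s.
Profitability of small moths: 4.2/6.3 = 0.6667 J/s.
Since 0.6667 > R, including small moths increases the long-run rate.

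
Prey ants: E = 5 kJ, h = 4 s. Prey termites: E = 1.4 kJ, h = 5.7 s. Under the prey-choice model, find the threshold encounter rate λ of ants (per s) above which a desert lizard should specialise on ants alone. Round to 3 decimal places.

0.061 per s

At the threshold, the rate on ants alone equals the profitability of termites: λ·5/(1 + λ·4) = 1.4/5.7 = 0.2456.
Rearranging, λ(5 − 0.2456×4) = 0.2456, so λ = 0.2456/4.018 = 0.06114 per s.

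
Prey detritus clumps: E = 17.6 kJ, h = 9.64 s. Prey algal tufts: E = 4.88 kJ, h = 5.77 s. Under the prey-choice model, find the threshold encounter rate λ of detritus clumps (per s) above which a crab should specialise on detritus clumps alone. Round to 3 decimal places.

0.090 per s

At the threshold, the rate on detritus clumps alone equals the profitability of algal tufts: λ·17.6/(1 + λ·9.64) = 4.88/5.77 = 0.8458.
Rearranging, λ(17.6 − 0.8458×9.64) = 0.8458, so λ = 0.8458/9.447 = 0.08953 per s.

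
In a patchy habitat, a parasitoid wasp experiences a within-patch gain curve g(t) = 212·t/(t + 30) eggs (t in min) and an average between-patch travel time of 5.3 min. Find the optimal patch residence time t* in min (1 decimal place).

12.6 min

By the marginal value theorem, leave when the instantaneous gain rate g'(t) equals the habitat-wide average g(t)/(T + t).
g'(t) = 212·30/(t + 30)². Setting 212·30/(t+30)² = 212t/[(t+30)(5.3+t)] gives 30(5.3+t) = t(t+30), so t² = 30×5.3 = 159.
t* = √159 = 12.61 min.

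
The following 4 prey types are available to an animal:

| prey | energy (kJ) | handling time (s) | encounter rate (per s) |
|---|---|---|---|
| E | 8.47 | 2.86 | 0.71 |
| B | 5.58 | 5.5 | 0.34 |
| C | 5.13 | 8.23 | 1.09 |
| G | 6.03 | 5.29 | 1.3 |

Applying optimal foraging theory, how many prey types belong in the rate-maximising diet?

Rank by E/h (kJ/s): E 2.96, G 1.14, B 1.01, C 0.623. Include each in turn until the next type's E/h falls below the running intake rate.
Rate on top 1: 1.984. G: 1.14 < 1.984 → exclude; stop.
Optimal diet: E — 1 of 4 types.

1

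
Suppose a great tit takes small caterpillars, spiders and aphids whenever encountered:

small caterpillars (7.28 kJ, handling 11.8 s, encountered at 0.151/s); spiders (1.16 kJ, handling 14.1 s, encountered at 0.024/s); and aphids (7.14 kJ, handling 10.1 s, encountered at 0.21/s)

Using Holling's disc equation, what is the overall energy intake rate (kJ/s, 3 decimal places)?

R = Σλ_iE_i / (1 + Σλ_ih_i)
Numerator: 0.151×7.28 + 0.024×1.16 + 0.21×7.14 = 2.627
Denominator: 1 + 0.151×11.8 + 0.024×14.1 + 0.21×10.1 = 5.241
R = 2.627/5.241 = 0.5011 kJ/s

0.501 kJ/s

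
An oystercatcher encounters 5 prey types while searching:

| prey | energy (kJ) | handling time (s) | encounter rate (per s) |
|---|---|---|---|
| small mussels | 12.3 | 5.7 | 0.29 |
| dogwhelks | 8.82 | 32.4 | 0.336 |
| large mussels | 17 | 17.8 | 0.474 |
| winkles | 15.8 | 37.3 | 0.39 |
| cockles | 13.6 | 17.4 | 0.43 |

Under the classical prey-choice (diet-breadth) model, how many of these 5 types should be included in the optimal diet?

1

Profitabilities (E/h, kJ/s): small mussels 2.16, large mussels 0.955, cockles 0.782, winkles 0.424, dogwhelks 0.272. Add prey in this order while the next type's profitability exceeds the intake rate on those already taken.
Rate on top 1: 1.345. large mussels: 0.955 < 1.345 → exclude; stop.
Optimal diet: small mussels — 1 of 5 types.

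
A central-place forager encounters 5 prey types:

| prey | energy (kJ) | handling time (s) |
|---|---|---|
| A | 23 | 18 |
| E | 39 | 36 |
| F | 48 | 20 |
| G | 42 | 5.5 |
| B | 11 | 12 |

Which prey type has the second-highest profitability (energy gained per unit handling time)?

F

Profitability E/h (kJ/s): A = 23/18 = 1.28, E = 39/36 = 1.08, F = 48/20 = 2.4, G = 42/5.5 = 7.64, B = 11/12 = 0.917.
Ranked: G > F > A > E > B.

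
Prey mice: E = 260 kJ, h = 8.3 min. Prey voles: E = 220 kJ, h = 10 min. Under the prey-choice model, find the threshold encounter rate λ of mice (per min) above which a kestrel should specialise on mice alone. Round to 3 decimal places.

0.284 per min

The zero-one rule: include voles iff E₂/h₂ > λE₁/(1+λh₁). Equality gives the switch point.
λE₁h₂ = E₂ + λE₂h₁ ⇒ λ = E₂/(E₁h₂ − E₂h₁) = 220/(2600 − 1826) = 0.2842 per min.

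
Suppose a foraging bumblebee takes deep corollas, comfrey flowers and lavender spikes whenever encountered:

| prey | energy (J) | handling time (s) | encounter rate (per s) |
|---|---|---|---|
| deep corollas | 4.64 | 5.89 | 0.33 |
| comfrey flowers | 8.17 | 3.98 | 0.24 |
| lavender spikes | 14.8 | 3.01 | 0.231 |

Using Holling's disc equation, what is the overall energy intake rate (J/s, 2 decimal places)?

Energy encountered per unit search time: 0.33×4.64 + 0.24×8.17 + 0.231×14.8 = 6.911 J/s.
Handling time per unit search time: 0.33×5.89 + 0.24×3.98 + 0.231×3.01 = 3.594.
Rate = 6.911/(1 + 3.594) = 1.504 J/s.

1.50 J/s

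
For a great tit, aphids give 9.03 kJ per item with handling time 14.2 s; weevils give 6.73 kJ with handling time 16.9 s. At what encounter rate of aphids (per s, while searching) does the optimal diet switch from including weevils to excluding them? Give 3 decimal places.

At the threshold, the rate on aphids alone equals the profitability of weevils: λ·9.03/(1 + λ·14.2) = 6.73/16.9 = 0.3982.
Rearranging, λ(9.03 − 0.3982×14.2) = 0.3982, so λ = 0.3982/3.375 = 0.118 per s.

0.118 per s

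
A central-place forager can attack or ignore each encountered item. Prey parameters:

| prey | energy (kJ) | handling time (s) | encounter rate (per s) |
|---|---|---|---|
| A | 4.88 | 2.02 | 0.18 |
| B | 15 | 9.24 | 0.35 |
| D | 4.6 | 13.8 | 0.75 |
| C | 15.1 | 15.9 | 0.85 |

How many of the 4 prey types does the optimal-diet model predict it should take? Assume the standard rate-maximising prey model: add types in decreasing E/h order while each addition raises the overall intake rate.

Profitabilities (E/h, kJ/s): A 2.42, B 1.62, C 0.95, D 0.333. Add prey in this order while the next type's profitability exceeds the intake rate on those already taken.
Rate on top 1: 0.6442. B: 1.62 > 0.6442 → include.
Rate on top 2: 1.333. C: 0.95 < 1.333 → exclude; stop.
Optimal diet: A, B — 2 of 4 types.

2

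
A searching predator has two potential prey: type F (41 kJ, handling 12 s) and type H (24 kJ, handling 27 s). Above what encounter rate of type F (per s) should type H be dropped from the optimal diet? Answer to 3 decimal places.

At the threshold, the rate on type F alone equals the profitability of type H: λ·41/(1 + λ·12) = 24/27 = 0.8889.
Rearranging, λ(41 − 0.8889×12) = 0.8889, so λ = 0.8889/30.33 = 0.0293 per s.

0.029 per s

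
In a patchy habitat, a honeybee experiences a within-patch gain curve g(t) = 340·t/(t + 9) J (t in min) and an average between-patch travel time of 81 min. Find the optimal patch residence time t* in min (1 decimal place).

Maximise g(t)/(T+t): set derivative to zero → g'(t)(T+t) = g(t).
g'(t) = 340·9/(t + 9)². Setting 340·9/(t+9)² = 340t/[(t+9)(81+t)] gives 9(81+t) = t(t+9), so t² = 9×81 = 729.
t* = √729 = 27 min.

27.0 min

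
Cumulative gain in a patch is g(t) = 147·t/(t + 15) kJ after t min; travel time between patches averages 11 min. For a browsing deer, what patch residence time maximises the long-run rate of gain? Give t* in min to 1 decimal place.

12.8 min

By the marginal value theorem, leave when the instantaneous gain rate g'(t) equals the habitat-wide average g(t)/(T + t).
g'(t) = 147·15/(t + 15)². Setting 147·15/(t+15)² = 147t/[(t+15)(11+t)] gives 15(11+t) = t(t+15), so t² = 15×11 = 165.
t* = √165 = 12.85 min.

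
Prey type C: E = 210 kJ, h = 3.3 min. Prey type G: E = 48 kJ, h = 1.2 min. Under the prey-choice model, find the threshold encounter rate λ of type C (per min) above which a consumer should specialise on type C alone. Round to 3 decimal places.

Drop type G once their profitability E₂/h₂ falls below the rate achievable on type C alone: E₂/h₂ = λE₁/(1 + λh₁).
Solve for λ: λE₁h₂ = E₂(1 + λh₁) → λ(E₁h₂ − E₂h₁) = E₂ → λ = E₂/(E₁h₂ − E₂h₁).
λ = 48/(210×1.2 − 48×3.3) = 48/93.6 = 0.5128 per min.

0.513 per min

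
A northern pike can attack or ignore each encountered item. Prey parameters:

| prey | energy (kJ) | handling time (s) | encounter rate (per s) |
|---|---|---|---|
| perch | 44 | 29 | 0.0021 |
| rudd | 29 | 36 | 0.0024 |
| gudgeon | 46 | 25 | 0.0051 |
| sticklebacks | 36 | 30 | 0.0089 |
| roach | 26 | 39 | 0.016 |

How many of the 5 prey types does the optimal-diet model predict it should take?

5

Profitabilities (E/h, kJ/s): gudgeon 1.84, perch 1.52, sticklebacks 1.2, rudd 0.806, roach 0.667. Add prey in this order while the next type's profitability exceeds the intake rate on those already taken.
Rate on top 1: 0.2081. perch: 1.52 > 0.2081 → include.
Rate on top 2: 0.2752. sticklebacks: 1.2 > 0.2752 → include.
Rate on top 3: 0.4448. rudd: 0.806 > 0.4448 → include.
Rate on top 4: 0.465. roach: 0.667 > 0.465 → include.
Optimal diet: gudgeon, perch, sticklebacks, rudd, roach — 5 of 5 types.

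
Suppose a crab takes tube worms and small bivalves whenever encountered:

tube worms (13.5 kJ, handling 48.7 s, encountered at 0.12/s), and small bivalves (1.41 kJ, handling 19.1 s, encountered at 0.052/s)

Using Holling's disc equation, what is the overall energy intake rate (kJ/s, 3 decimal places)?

R = Σλ_iE_i / (1 + Σλ_ih_i)
Numerator: 0.12×13.5 + 0.052×1.41 = 1.693
Denominator: 1 + 0.12×48.7 + 0.052×19.1 = 7.837
R = 1.693/7.837 = 0.2161 kJ/s

0.216 kJ/s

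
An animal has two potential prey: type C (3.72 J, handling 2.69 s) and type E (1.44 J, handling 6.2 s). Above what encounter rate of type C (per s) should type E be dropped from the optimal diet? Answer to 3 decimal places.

At the threshold, the rate on type C alone equals the profitability of type E: λ·3.72/(1 + λ·2.69) = 1.44/6.2 = 0.2323.
Rearranging, λ(3.72 − 0.2323×2.69) = 0.2323, so λ = 0.2323/3.095 = 0.07504 per s.

0.075 per s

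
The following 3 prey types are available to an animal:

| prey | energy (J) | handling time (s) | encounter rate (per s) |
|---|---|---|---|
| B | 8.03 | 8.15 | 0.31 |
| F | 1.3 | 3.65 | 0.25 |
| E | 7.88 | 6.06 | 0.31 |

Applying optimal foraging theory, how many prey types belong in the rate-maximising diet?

2

Rank by E/h (J/s): E 1.3, B 0.985, F 0.356. Include each in turn until the next type's E/h falls below the running intake rate.
Rate on top 1: 0.8486. B: 0.985 > 0.8486 → include.
Rate on top 2: 0.9125. F: 0.356 < 0.9125 → exclude; stop.
Optimal diet: E, B — 2 of 3 types.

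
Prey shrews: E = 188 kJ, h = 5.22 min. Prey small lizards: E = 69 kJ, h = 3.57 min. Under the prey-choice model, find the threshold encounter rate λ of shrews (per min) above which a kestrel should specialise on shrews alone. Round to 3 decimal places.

0.222 per min

Drop small lizards once their profitability E₂/h₂ falls below the rate achievable on shrews alone: E₂/h₂ = λE₁/(1 + λh₁).
Solve for λ: λE₁h₂ = E₂(1 + λh₁) → λ(E₁h₂ − E₂h₁) = E₂ → λ = E₂/(E₁h₂ − E₂h₁).
λ = 69/(188×3.57 − 69×5.22) = 69/311 = 0.2219 per min.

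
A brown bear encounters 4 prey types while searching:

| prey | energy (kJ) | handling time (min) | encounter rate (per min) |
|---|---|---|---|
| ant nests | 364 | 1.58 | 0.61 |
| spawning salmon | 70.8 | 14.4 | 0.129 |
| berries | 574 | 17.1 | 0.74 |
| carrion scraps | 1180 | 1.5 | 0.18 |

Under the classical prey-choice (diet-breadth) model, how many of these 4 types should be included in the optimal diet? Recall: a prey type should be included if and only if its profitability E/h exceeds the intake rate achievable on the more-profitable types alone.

2

E/h in descending order: carrion scraps 787, ant nests 230, berries 33.6, spawning salmon 4.92 kJ/min. The optimal diet is the largest prefix of this list for which every included type satisfies E_i/h_i > R on the types above it.
Rate on top 1: 167.2. ant nests: 230 > 167.2 → include.
Rate on top 2: 194.5. berries: 33.6 < 194.5 → exclude; stop.
Optimal diet: carrion scraps, ant nests — 2 of 4 types.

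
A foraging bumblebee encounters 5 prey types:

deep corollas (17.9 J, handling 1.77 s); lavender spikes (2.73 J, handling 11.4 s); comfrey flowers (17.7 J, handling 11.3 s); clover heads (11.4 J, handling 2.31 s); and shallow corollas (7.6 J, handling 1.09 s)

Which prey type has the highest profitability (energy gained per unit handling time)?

In descending order of E/h:
deep corollas: 17.9/1.77 = 10.1 J/s
shallow corollas: 7.6/1.09 = 6.97 J/s
clover heads: 11.4/2.31 = 4.94 J/s
comfrey flowers: 17.7/11.3 = 1.57 J/s
lavender spikes: 2.73/11.4 = 0.239 J/s

deep corollas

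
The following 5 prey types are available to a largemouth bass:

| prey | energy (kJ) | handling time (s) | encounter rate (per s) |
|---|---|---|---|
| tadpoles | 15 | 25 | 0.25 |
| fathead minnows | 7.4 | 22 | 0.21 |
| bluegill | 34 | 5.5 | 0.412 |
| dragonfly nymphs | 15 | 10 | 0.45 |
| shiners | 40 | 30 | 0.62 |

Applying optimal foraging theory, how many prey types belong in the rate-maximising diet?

E/h in descending order: bluegill 6.18, dragonfly nymphs 1.5, shiners 1.33, tadpoles 0.6, fathead minnows 0.336 kJ/s. The optimal diet is the largest prefix of this list for which every included type satisfies E_i/h_i > R on the types above it.
Rate on top 1: 4.289. dragonfly nymphs: 1.5 < 4.289 → exclude; stop.
Optimal diet: bluegill — 1 of 5 types.

1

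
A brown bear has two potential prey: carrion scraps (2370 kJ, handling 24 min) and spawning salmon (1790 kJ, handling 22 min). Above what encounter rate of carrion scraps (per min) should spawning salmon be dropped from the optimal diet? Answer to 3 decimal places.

0.195 per min

Drop spawning salmon once their profitability E₂/h₂ falls below the rate achievable on carrion scraps alone: E₂/h₂ = λE₁/(1 + λh₁).
Solve for λ: λE₁h₂ = E₂(1 + λh₁) → λ(E₁h₂ − E₂h₁) = E₂ → λ = E₂/(E₁h₂ − E₂h₁).
λ = 1790/(2370×22 − 1790×24) = 1790/9180 = 0.195 per min.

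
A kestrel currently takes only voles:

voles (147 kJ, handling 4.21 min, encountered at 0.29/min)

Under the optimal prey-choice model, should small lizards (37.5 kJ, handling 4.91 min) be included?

No

Current rate: (0.29×147)/(1 + 0.29×4.21) = 19.19 kJ/min.
small lizards: E/h = 37.5/4.91 = 7.637 kJ/min.
Since 7.637 < R, time spent handling small lizards is better spent searching.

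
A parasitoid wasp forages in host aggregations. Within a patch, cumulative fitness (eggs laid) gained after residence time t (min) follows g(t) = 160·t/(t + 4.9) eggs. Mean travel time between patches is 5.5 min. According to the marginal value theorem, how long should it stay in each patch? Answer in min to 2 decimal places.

5.19 min

Maximise g(t)/(T+t): set derivative to zero → g'(t)(T+t) = g(t).
g'(t) = 160·4.9/(t + 4.9)². Setting 160·4.9/(t+4.9)² = 160t/[(t+4.9)(5.5+t)] gives 4.9(5.5+t) = t(t+4.9), so t² = 4.9×5.5 = 26.95.
t* = √26.95 = 5.191 min.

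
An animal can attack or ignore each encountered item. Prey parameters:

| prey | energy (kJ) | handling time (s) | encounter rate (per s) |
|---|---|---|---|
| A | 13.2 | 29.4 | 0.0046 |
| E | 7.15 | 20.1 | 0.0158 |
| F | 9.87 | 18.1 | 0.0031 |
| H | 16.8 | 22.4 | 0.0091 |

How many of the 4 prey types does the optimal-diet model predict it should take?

E/h in descending order: H 0.75, F 0.545, A 0.449, E 0.356 kJ/s. The optimal diet is the largest prefix of this list for which every included type satisfies E_i/h_i > R on the types above it.
Rate on top 1: 0.127. F: 0.545 > 0.127 → include.
Rate on top 2: 0.1456. A: 0.449 > 0.1456 → include.
Rate on top 3: 0.175. E: 0.356 > 0.175 → include.
Optimal diet: H, F, A, E — 4 of 4 types.

4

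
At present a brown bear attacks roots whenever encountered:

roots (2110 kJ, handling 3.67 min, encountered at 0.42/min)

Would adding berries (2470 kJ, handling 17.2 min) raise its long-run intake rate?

No

Current rate: (0.42×2110)/(1 + 0.42×3.67) = 348.7 kJ/min.
Profitability of berries: 2470/17.2 = 143.6 kJ/min.
143.6 < 348.7, so adding berries would lower the average — exclude it.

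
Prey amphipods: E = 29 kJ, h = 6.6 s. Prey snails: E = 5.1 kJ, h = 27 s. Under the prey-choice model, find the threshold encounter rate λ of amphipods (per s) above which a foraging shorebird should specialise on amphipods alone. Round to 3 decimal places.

0.007 per s

The zero-one rule: include snails iff E₂/h₂ > λE₁/(1+λh₁). Equality gives the switch point.
λE₁h₂ = E₂ + λE₂h₁ ⇒ λ = E₂/(E₁h₂ − E₂h₁) = 5.1/(783 − 33.66) = 0.006806 per s.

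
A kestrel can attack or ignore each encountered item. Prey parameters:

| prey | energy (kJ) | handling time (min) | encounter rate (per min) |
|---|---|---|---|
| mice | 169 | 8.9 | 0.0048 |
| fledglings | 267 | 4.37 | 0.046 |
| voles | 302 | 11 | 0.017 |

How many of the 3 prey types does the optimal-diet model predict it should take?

E/h in descending order: fledglings 61.1, voles 27.5, mice 19 kJ/min. The optimal diet is the largest prefix of this list for which every included type satisfies E_i/h_i > R on the types above it.
Rate on top 1: 10.23. voles: 27.5 > 10.23 → include.
Rate on top 2: 12.55. mice: 19 > 12.55 → include.
Optimal diet: fledglings, voles, mice — 3 of 3 types.

3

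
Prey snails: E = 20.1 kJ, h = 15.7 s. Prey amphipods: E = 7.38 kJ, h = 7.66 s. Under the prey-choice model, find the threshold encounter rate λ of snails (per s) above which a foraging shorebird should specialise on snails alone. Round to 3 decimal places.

The zero-one rule: include amphipods iff E₂/h₂ > λE₁/(1+λh₁). Equality gives the switch point.
λE₁h₂ = E₂ + λE₂h₁ ⇒ λ = E₂/(E₁h₂ − E₂h₁) = 7.38/(154 − 115.9) = 0.1937 per s.

0.194 per s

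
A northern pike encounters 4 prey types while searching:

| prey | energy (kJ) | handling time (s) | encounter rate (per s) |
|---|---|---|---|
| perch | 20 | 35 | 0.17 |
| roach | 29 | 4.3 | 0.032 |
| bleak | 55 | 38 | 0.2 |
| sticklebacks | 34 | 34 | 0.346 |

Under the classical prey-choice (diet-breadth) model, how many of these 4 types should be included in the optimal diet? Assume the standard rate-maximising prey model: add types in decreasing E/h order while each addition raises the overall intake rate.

2

Profitabilities (E/h, kJ/s): roach 6.74, bleak 1.45, sticklebacks 1, perch 0.571. Add prey in this order while the next type's profitability exceeds the intake rate on those already taken.
Rate on top 1: 0.8158. bleak: 1.45 > 0.8158 → include.
Rate on top 2: 1.365. sticklebacks: 1 < 1.365 → exclude; stop.
Optimal diet: roach, bleak — 2 of 4 types.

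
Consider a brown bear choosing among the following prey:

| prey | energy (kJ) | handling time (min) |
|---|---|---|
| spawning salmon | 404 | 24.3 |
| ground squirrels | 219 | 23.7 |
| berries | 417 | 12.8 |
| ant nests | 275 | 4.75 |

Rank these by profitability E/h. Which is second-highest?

berries

In descending order of E/h:
ant nests: 275/4.75 = 57.9 kJ/min
berries: 417/12.8 = 32.6 kJ/min
spawning salmon: 404/24.3 = 16.6 kJ/min
ground squirrels: 219/23.7 = 9.24 kJ/min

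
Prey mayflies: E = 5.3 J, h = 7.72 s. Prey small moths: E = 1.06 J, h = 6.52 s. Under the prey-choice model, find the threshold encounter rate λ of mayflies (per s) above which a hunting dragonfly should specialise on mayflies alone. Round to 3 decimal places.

At the threshold, the rate on mayflies alone equals the profitability of small moths: λ·5.3/(1 + λ·7.72) = 1.06/6.52 = 0.1626.
Rearranging, λ(5.3 − 0.1626×7.72) = 0.1626, so λ = 0.1626/4.045 = 0.04019 per s.

0.040 per s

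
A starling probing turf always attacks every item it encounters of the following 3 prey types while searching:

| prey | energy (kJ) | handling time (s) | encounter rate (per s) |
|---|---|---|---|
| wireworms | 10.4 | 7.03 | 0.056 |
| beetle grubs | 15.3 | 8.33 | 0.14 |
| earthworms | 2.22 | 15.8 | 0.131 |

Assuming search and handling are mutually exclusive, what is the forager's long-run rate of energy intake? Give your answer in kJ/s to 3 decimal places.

R = (0.056×10.4 + 0.14×15.3 + 0.131×2.22) / (1 + 0.056×7.03 + 0.14×8.33 + 0.131×15.8) = 3.015/4.63 = 0.6513 kJ/s.

0.651 kJ/s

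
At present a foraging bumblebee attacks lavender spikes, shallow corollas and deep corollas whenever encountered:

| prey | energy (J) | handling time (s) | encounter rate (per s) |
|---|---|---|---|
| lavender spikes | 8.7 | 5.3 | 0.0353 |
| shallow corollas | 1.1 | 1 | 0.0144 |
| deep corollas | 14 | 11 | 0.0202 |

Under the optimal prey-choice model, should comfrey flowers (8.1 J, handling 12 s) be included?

Yes

Intake rate on the current diet: R = (0.0353×8.7 + 0.0144×1.1 + 0.0202×14) / (1 + 0.0353×5.3 + 0.0144×1 + 0.0202×11) = 0.6057/1.424 = 0.4255 J/s.
Profitability of comfrey flowers: 8.1/12 = 0.675 J/s.
0.675 > 0.4255, so adding comfrey flowers raises the average — include it.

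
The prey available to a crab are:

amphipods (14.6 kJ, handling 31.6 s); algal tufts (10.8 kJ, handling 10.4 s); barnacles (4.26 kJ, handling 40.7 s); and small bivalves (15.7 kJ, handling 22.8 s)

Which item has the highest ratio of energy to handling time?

algal tufts

In descending order of E/h:
algal tufts: 10.8/10.4 = 1.04 kJ/s
small bivalves: 15.7/22.8 = 0.689 kJ/s
amphipods: 14.6/31.6 = 0.462 kJ/s
barnacles: 4.26/40.7 = 0.105 kJ/s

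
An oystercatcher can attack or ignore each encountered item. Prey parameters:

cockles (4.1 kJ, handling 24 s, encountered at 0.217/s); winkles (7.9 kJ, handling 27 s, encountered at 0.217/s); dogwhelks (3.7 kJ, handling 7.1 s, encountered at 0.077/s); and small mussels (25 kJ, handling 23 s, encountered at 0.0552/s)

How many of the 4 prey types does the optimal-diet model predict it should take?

1

Profitabilities (E/h, kJ/s): small mussels 1.09, dogwhelks 0.521, winkles 0.293, cockles 0.171. Add prey in this order while the next type's profitability exceeds the intake rate on those already taken.
Rate on top 1: 0.608. dogwhelks: 0.521 < 0.608 → exclude; stop.
Optimal diet: small mussels — 1 of 4 types.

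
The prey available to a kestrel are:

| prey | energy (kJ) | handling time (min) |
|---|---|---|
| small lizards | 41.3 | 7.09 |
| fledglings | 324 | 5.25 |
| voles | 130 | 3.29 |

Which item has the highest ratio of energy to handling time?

fledglings

In descending order of E/h:
fledglings: 324/5.25 = 61.7 kJ/min
voles: 130/3.29 = 39.5 kJ/min
small lizards: 41.3/7.09 = 5.83 kJ/min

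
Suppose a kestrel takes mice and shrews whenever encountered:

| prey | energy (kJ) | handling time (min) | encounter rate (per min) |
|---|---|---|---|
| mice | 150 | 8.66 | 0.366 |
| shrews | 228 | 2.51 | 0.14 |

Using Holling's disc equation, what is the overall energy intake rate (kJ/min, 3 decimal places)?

19.204 kJ/min

R = (0.366×150 + 0.14×228) / (1 + 0.366×8.66 + 0.14×2.51) = 86.82/4.521 = 19.2 kJ/min.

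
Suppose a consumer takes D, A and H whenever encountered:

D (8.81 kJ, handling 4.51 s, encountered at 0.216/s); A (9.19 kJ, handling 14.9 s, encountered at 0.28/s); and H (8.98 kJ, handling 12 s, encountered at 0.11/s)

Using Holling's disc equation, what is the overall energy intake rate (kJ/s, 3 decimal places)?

0.732 kJ/s

R = Σλ_iE_i / (1 + Σλ_ih_i)
Numerator: 0.216×8.81 + 0.28×9.19 + 0.11×8.98 = 5.464
Denominator: 1 + 0.216×4.51 + 0.28×14.9 + 0.11×12 = 7.466
R = 5.464/7.466 = 0.7318 kJ/s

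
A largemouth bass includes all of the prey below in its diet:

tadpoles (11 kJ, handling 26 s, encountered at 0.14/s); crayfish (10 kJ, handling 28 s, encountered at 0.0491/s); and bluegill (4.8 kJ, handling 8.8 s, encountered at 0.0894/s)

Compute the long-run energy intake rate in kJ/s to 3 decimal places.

0.362 kJ/s

Energy encountered per unit search time: 0.14×11 + 0.0491×10 + 0.0894×4.8 = 2.46 kJ/s.
Handling time per unit search time: 0.14×26 + 0.0491×28 + 0.0894×8.8 = 5.802.
Rate = 2.46/(1 + 5.802) = 0.3617 kJ/s.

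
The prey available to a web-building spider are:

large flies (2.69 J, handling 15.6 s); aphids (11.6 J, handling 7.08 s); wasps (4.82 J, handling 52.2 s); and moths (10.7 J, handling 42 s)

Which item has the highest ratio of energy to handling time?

Profitability E/h (J/s): large flies = 2.69/15.6 = 0.172, aphids = 11.6/7.08 = 1.64, wasps = 4.82/52.2 = 0.0923, moths = 10.7/42 = 0.255.
Ranked: aphids > moths > large flies > wasps.

aphids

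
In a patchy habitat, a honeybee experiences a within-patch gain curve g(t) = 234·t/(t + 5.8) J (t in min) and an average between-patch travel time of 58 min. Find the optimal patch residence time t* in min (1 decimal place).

Maximise g(t)/(T+t): set derivative to zero → g'(t)(T+t) = g(t).
g'(t) = 234·5.8/(t + 5.8)². Setting 234·5.8/(t+5.8)² = 234t/[(t+5.8)(58+t)] gives 5.8(58+t) = t(t+5.8), so t² = 5.8×58 = 336.4.
t* = √336.4 = 18.34 min.

18.3 min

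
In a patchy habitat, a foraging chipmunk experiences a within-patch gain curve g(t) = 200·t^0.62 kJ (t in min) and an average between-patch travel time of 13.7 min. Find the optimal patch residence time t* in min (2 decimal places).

Optimal t* satisfies g'(t*) = g(t*)/(T + t*).
g'(t) = 0.62·200·t^-0.38. Setting 0.62·200·t^-0.38 = 200·t^0.62/(13.7+t) gives 0.62(13.7+t) = t, so 0.38·t = 0.62×13.7.
t* = 0.62×13.7/0.38 = 22.35 min.

22.35 min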